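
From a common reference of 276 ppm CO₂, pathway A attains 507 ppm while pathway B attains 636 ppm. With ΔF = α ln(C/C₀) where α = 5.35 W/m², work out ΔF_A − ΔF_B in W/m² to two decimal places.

ΔF_A = 5.35 ln(507/276) = 5.35 × 0.60811 = 3.2534 W/m².
ΔF_B = 5.35 ln(636/276) = 5.35 × 0.83480 = 4.4662 W/m².
Difference: 3.2534 − 4.4662 = -1.2128 W/m².
(Equivalently, ΔF_A − ΔF_B = 5.35 ln(507/636) = 5.35 × -0.22669 = -1.2128 W/m².)

ΔF_A − ΔF_B = -1.21 W/m²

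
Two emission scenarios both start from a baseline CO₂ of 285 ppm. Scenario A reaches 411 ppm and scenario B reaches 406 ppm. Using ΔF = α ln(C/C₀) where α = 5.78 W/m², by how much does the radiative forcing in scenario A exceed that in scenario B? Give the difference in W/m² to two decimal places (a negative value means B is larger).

ΔF_A = 5.78 ln(411/285) = 5.78 × 0.36610 = 2.1161 W/m².
ΔF_B = 5.78 ln(406/285) = 5.78 × 0.35386 = 2.0453 W/m².
Difference: 2.1161 − 2.0453 = 0.0708 W/m².

ΔF_A − ΔF_B = 0.07 W/m²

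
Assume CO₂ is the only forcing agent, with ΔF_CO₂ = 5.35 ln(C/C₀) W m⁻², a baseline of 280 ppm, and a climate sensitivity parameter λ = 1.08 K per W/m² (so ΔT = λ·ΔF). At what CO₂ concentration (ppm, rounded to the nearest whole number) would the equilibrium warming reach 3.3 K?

Required forcing: ΔF = ΔT/λ = 3.3/1.08 = 3.0556 W/m².
Then ln(C/280) = ΔF/5.35 = 3.0556/5.35 = 0.57114.
So C = 280 × e^0.57114 = 280 × 1.77028 = 495.68 ppm.

C ≈ 496 ppm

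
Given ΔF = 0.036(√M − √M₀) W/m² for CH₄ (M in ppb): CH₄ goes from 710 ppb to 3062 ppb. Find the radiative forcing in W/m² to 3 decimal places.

ΔF = 1.033 W/m²

CH₄: 0.036 × (√3062 − √710) = 0.036 × (55.3353 − 26.6458) = 0.036 × 28.6895 = 1.0328 W/m².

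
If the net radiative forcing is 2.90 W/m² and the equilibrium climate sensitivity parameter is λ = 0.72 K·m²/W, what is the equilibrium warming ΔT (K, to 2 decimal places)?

ΔT = λ ΔF = 0.72 × 2.90 = 2.0880 K.

ΔT = 2.09 K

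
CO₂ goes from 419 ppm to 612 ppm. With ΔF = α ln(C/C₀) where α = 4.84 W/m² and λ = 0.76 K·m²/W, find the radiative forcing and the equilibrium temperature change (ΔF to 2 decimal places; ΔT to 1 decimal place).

CO₂: 4.84 × ln(612/419) = 4.84 × ln(1.46062) = 4.84 × 0.37886 = 1.8337 W/m².
ΔT = λ ΔF = 0.76 × 1.83 = 1.3908 K.

ΔF = 1.83 W/m²; ΔT = 1.4 K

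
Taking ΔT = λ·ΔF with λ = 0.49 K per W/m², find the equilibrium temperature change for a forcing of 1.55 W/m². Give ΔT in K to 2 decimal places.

ΔT = λ ΔF = 0.49 × 1.55 = 0.7595 K.

ΔT = 0.76 K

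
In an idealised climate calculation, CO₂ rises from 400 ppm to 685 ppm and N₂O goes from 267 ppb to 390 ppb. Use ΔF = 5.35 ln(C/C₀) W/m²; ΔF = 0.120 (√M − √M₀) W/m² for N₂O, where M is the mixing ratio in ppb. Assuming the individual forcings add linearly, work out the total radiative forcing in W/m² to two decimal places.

ΔF = 3.29 W/m²

CO₂: 5.35 × ln(685/400) = 5.35 × ln(1.71250) = 5.35 × 0.53795 = 2.8780 W/m².
N₂O: 0.120 × (√390 − √267) = 0.120 × (19.7484 − 16.3401) = 0.120 × 3.4083 = 0.4090 W/m².
Total ΔF = 2.8780 + 0.4090 = 3.2870 W/m².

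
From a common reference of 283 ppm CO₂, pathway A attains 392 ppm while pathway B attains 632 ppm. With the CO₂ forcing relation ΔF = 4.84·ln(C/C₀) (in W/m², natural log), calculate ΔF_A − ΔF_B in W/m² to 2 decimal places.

ΔF_A = 4.84 ln(392/283) = 4.84 × 0.32581 = 1.5769 W/m².
ΔF_B = 4.84 ln(632/283) = 4.84 × 0.80344 = 3.8886 W/m².
Difference: 1.5769 − 3.8886 = -2.3117 W/m².

ΔF_A − ΔF_B = -2.31 W/m²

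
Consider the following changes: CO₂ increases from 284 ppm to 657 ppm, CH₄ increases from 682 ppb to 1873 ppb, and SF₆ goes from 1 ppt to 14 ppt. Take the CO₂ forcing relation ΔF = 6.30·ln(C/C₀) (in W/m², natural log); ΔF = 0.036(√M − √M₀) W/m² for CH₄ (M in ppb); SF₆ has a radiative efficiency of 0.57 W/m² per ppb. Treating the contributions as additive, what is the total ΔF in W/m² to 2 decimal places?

ΔF = 5.91 W/m²

CO₂: 6.30 × ln(657/284) = 6.30 × ln(2.31338) = 6.30 × 0.83871 = 5.2839 W/m².
CH₄: 0.036 × (√1873 − √682) = 0.036 × (43.2782 − 26.1151) = 0.036 × 17.1631 = 0.6179 W/m².
SF₆: Δ = 14 − 1 = 13 ppt = 0.013 ppb; ΔF = 0.57 × 0.013 = 0.0074 W/m².
Total ΔF = 5.2839 + 0.6179 + 0.0074 = 5.9092 W/m².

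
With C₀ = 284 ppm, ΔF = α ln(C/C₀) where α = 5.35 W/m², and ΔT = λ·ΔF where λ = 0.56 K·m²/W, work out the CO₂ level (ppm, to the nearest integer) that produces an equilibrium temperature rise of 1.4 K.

C ≈ 453 ppm

Required forcing: ΔF = ΔT/λ = 1.4/0.56 = 2.5000 W/m².
Then ln(C/284) = ΔF/5.35 = 2.5000/5.35 = 0.46729.
So C = 284 × e^0.46729 = 284 × 1.59566 = 453.17 ppm.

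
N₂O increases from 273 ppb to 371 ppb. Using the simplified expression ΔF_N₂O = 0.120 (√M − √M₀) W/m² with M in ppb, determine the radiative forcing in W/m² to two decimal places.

ΔF = 0.33 W/m²

N₂O: 0.120 × (√371 − √273) = 0.120 × (19.2614 − 16.5227) = 0.120 × 2.7387 = 0.3286 W/m².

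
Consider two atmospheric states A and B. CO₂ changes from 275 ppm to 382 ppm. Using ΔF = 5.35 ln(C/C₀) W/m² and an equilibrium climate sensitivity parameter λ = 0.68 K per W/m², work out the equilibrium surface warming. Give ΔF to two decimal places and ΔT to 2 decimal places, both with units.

CO₂: 5.35 × ln(382/275) = 5.35 × ln(1.38909) = 5.35 × 0.32865 = 1.7583 W/m².
ΔT = λ ΔF = 0.68 × 1.76 = 1.1968 K.

ΔF = 1.76 W/m²; ΔT = 1.20 K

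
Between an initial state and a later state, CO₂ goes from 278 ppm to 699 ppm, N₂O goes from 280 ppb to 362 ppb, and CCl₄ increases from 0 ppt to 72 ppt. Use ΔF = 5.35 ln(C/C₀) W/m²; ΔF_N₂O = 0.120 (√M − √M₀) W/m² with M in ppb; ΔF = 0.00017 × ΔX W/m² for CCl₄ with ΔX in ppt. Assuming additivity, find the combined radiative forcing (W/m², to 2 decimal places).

CO₂: 5.35 × ln(699/278) = 5.35 × ln(2.51439) = 5.35 × 0.92203 = 4.9329 W/m².
N₂O: 0.120 × (√362 − √280) = 0.120 × (19.0263 − 16.7332) = 0.120 × 2.2931 = 0.2752 W/m².
CCl₄: ΔF = 0.00017 × (72 − 0) = 0.00017 × 72 = 0.0122 W/m².
Total ΔF = 4.9329 + 0.2752 + 0.0122 = 5.2203 W/m².

ΔF = 5.22 W/m²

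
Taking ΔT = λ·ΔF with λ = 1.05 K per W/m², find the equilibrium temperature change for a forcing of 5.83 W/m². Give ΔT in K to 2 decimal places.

ΔT = 6.12 K

ΔT = λ ΔF = 1.05 × 5.83 = 6.1215 K.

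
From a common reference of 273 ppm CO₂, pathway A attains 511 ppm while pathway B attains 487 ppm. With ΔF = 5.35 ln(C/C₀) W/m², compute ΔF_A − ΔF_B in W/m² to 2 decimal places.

ΔF_A = 5.35 ln(511/273) = 5.35 × 0.62690 = 3.3539 W/m².
ΔF_B = 5.35 ln(487/273) = 5.35 × 0.57879 = 3.0965 W/m².
Difference: 3.3539 − 3.0965 = 0.2574 W/m².

ΔF_A − ΔF_B = 0.26 W/m²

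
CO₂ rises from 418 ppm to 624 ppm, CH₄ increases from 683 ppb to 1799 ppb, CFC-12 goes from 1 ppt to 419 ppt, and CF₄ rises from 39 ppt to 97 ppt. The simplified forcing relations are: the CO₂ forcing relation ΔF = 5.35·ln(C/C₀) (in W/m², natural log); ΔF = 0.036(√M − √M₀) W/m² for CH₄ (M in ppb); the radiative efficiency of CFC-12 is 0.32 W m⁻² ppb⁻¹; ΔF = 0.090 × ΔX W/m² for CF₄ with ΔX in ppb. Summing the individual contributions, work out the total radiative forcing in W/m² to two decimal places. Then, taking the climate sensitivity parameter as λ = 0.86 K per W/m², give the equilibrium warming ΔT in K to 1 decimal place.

ΔF = 2.87 W/m²; ΔT = 2.5 K

CO₂: 5.35 × ln(624/418) = 5.35 × ln(1.49282) = 5.35 × 0.40067 = 2.1436 W/m².
CH₄: 0.036 × (√1799 − √683) = 0.036 × (42.4146 − 26.1343) = 0.036 × 16.2803 = 0.5861 W/m².
CFC-12: Δ = 419 − 1 = 418 ppt = 0.418 ppb; ΔF = 0.32 × 0.418 = 0.1338 W/m².
CF₄: Δ = 97 − 39 = 58 ppt = 0.058 ppb; ΔF = 0.090 × 0.058 = 0.0052 W/m².
Total ΔF = 2.1436 + 0.5861 + 0.1338 + 0.0052 = 2.8687 W/m².
ΔT = λ ΔF = 0.86 × 2.87 = 2.4682 K.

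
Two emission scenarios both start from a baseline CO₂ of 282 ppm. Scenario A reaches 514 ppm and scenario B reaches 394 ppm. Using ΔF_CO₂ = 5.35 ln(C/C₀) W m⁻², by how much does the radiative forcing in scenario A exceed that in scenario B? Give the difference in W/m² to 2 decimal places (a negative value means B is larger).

ΔF_A = 5.35 ln(514/282) = 5.35 × 0.60032 = 3.2117 W/m².
ΔF_B = 5.35 ln(394/282) = 5.35 × 0.33444 = 1.7893 W/m².
Difference: 3.2117 − 1.7893 = 1.4224 W/m².
(Equivalently, ΔF_A − ΔF_B = 5.35 ln(514/394) = 5.35 × 0.26587 = 1.4224 W/m².)

ΔF_A − ΔF_B = 1.42 W/m²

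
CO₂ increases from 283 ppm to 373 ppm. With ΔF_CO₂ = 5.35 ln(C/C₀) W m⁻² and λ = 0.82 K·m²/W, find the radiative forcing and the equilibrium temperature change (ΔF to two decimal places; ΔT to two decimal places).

CO₂: 5.35 × ln(373/283) = 5.35 × ln(1.31802) = 5.35 × 0.27613 = 1.4773 W/m².
ΔT = λ ΔF = 0.82 × 1.48 = 1.2136 K.

ΔF = 1.48 W/m²; ΔT = 1.21 K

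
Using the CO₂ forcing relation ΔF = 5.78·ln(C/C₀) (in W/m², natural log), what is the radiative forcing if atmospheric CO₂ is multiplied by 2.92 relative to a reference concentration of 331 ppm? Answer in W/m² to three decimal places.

ΔF = 5.78 × ln(2.92) = 5.78 × 1.07158 = 6.1937 W/m².

ΔF = 6.194 W/m²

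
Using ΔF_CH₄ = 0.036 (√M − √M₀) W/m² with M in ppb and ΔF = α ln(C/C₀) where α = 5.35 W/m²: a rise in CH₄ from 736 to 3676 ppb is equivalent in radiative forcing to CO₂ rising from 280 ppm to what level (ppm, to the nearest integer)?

CH₄ forcing: 0.036 × (√3676 − √736) = 0.036 × (60.6300 − 27.1293) = 0.036 × 33.5007 = 1.20603 W/m².
Set 5.35 ln(C/280) = 1.20603: ln(C/280) = 1.20603/5.35 = 0.22543, so C = 280 × e^0.22543 = 280 × 1.25286 = 350.80 ppm.

C ≈ 351 ppm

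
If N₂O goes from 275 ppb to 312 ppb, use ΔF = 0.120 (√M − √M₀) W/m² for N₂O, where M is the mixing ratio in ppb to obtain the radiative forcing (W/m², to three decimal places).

N₂O: 0.120 × (√312 − √275) = 0.120 × (17.6635 − 16.5831) = 0.120 × 1.0804 = 0.1296 W/m².

ΔF = 0.130 W/m²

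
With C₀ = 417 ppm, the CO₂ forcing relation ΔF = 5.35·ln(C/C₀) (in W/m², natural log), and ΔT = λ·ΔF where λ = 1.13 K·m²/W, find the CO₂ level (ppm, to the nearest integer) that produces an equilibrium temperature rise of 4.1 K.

C ≈ 822 ppm

Required forcing: ΔF = ΔT/λ = 4.1/1.13 = 3.6283 W/m².
Then ln(C/417) = ΔF/5.35 = 3.6283/5.35 = 0.67819.
So C = 417 × e^0.67819 = 417 × 1.97031 = 821.62 ppm.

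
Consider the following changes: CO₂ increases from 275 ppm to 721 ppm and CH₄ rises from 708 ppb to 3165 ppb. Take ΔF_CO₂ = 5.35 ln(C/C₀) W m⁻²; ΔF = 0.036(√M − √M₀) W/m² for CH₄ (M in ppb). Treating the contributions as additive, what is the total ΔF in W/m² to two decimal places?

ΔF = 6.22 W/m²

CO₂: 5.35 × ln(721/275) = 5.35 × ln(2.62182) = 5.35 × 0.96387 = 5.1567 W/m².
CH₄: 0.036 × (√3165 − √708) = 0.036 × (56.2583 − 26.6083) = 0.036 × 29.6500 = 1.0674 W/m².
Total ΔF = 5.1567 + 1.0674 = 6.2241 W/m².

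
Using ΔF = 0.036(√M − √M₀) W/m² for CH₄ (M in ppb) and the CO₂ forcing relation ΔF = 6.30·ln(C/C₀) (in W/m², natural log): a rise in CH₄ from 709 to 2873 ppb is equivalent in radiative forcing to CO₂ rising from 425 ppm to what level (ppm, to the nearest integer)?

CH₄ forcing: 0.036 × (√2873 − √709) = 0.036 × (53.6004 − 26.6271) = 0.036 × 26.9733 = 0.97104 W/m².
Set 6.30 ln(C/425) = 0.97104: ln(C/425) = 0.97104/6.30 = 0.15413, so C = 425 × e^0.15413 = 425 × 1.16664 = 495.82 ppm.

C ≈ 496 ppm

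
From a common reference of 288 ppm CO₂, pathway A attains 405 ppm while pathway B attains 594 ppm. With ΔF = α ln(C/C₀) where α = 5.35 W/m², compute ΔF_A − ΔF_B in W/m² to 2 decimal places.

ΔF_A − ΔF_B = -2.05 W/m²

ΔF_A = 5.35 ln(405/288) = 5.35 × 0.34093 = 1.8240 W/m².
ΔF_B = 5.35 ln(594/288) = 5.35 × 0.72392 = 3.8730 W/m².
Difference: 1.8240 − 3.8730 = -2.0490 W/m².
(Equivalently, ΔF_A − ΔF_B = 5.35 ln(405/594) = 5.35 × -0.38299 = -2.0490 W/m².)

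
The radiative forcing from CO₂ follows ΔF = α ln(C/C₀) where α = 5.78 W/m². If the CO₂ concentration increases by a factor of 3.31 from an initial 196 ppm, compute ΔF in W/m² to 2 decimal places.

ΔF = 5.78 × ln(3.31) = 5.78 × 1.19695 = 6.9184 W/m².

ΔF = 6.92 W/m²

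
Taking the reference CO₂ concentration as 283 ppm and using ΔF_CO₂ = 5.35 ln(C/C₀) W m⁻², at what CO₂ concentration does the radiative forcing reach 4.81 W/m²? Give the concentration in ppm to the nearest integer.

Set 5.35 ln(C/283) = 4.81, so ln(C/283) = 4.81/5.35 = 0.89907.
Then C/283 = e^0.89907 = 2.45732, giving C = 283 × 2.45732 = 695.42 ppm.

C ≈ 695 ppm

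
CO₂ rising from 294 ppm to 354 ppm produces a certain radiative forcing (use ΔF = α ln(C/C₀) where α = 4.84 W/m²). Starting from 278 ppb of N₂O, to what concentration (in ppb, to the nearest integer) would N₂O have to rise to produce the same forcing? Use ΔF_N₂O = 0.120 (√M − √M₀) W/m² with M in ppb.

M ≈ 584 ppb

CO₂ forcing: 4.84 × ln(354/294) = 4.84 × 0.185717 = 0.89887 W/m².
Set 0.120(√M − √278) = 0.89887: √M = 0.89887/0.120 + √278 = 7.4906 + 16.6733 = 24.1639.
M = (24.1639)² = 583.89 ppb.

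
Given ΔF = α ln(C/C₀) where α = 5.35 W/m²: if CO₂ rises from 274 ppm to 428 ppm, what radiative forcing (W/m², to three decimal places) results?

ΔF = 2.386 W/m²

CO₂: 5.35 × ln(428/274) = 5.35 × ln(1.56204) = 5.35 × 0.44599 = 2.3860 W/m².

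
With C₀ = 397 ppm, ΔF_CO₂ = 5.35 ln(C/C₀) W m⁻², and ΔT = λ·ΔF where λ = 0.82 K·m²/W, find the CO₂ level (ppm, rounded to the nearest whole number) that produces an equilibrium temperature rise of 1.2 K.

Required forcing: ΔF = ΔT/λ = 1.2/0.82 = 1.4634 W/m².
Then ln(C/397) = ΔF/5.35 = 1.4634/5.35 = 0.27353.
So C = 397 × e^0.27353 = 397 × 1.31460 = 521.90 ppm.

C ≈ 522 ppm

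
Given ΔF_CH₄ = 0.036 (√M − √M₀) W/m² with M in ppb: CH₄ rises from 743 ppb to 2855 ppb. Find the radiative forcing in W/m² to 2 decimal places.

ΔF = 0.94 W/m²

CH₄: 0.036 × (√2855 − √743) = 0.036 × (53.4322 − 27.2580) = 0.036 × 26.1742 = 0.9423 W/m².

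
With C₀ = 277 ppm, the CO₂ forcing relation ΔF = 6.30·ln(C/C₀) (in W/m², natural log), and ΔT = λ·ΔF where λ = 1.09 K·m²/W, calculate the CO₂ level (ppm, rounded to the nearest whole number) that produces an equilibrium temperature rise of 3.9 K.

C ≈ 489 ppm

Required forcing: ΔF = ΔT/λ = 3.9/1.09 = 3.5780 W/m².
Then ln(C/277) = ΔF/6.30 = 3.5780/6.30 = 0.56794.
So C = 277 × e^0.56794 = 277 × 1.76463 = 488.80 ppm.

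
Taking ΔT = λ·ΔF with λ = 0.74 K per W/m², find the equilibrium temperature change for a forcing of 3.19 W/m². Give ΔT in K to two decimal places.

ΔT = λ ΔF = 0.74 × 3.19 = 2.3606 K.

ΔT = 2.36 K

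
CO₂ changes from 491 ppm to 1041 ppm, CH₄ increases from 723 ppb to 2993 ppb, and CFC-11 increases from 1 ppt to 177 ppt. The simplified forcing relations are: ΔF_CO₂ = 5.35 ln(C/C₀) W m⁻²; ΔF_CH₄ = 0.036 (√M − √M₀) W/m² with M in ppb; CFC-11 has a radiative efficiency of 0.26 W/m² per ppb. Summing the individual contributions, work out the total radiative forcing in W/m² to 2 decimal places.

ΔF = 5.07 W/m²

CO₂: 5.35 × ln(1041/491) = 5.35 × ln(2.12016) = 5.35 × 0.75149 = 4.0205 W/m².
CH₄: 0.036 × (√2993 − √723) = 0.036 × (54.7083 − 26.8887) = 0.036 × 27.8196 = 1.0015 W/m².
CFC-11: Δ = 177 − 1 = 176 ppt = 0.176 ppb; ΔF = 0.26 × 0.176 = 0.0458 W/m².
Total ΔF = 4.0205 + 1.0015 + 0.0458 = 5.0678 W/m².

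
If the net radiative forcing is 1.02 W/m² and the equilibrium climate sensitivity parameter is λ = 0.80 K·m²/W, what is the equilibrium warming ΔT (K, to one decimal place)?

ΔT = λ ΔF = 0.80 × 1.02 = 0.8160 K.

ΔT = 0.8 K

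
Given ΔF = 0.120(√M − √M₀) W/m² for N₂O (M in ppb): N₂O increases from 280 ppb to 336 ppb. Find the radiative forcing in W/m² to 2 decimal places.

ΔF = 0.19 W/m²

N₂O: 0.120 × (√336 − √280) = 0.120 × (18.3303 − 16.7332) = 0.120 × 1.5971 = 0.1917 W/m².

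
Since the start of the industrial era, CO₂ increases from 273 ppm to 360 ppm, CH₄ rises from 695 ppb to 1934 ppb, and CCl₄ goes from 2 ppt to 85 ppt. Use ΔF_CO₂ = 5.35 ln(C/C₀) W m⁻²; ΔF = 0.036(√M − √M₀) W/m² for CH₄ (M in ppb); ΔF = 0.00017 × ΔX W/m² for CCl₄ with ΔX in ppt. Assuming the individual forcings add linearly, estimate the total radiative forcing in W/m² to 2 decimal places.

ΔF = 2.13 W/m²

CO₂: 5.35 × ln(360/273) = 5.35 × ln(1.31868) = 5.35 × 0.27663 = 1.4800 W/m².
CH₄: 0.036 × (√1934 − √695) = 0.036 × (43.9773 − 26.3629) = 0.036 × 17.6144 = 0.6341 W/m².
CCl₄: ΔF = 0.00017 × (85 − 2) = 0.00017 × 83 = 0.0141 W/m².
Total ΔF = 1.4800 + 0.6341 + 0.0141 = 2.1282 W/m².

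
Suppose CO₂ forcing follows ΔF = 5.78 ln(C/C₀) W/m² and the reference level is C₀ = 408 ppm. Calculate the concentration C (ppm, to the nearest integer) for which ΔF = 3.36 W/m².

Set 5.78 ln(C/408) = 3.36, so ln(C/408) = 3.36/5.78 = 0.58131.
Then C/408 = e^0.58131 = 1.78838, giving C = 408 × 1.78838 = 729.66 ppm.

C ≈ 730 ppm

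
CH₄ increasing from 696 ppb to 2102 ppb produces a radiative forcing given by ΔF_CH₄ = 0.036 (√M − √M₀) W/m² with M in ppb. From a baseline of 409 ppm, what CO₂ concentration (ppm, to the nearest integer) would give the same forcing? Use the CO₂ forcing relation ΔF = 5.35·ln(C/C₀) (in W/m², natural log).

C ≈ 466 ppm

CH₄ forcing: 0.036 × (√2102 − √696) = 0.036 × (45.8476 − 26.3818) = 0.036 × 19.4658 = 0.70077 W/m².
Set 5.35 ln(C/409) = 0.70077: ln(C/409) = 0.70077/5.35 = 0.13099, so C = 409 × e^0.13099 = 409 × 1.13996 = 466.24 ppm.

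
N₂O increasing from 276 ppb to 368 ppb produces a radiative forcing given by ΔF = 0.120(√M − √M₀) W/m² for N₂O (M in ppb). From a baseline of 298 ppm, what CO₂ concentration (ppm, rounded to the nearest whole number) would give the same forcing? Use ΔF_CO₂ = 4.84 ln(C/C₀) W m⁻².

N₂O forcing: 0.120 × (√368 − √276) = 0.120 × (19.1833 − 16.6132) = 0.120 × 2.5701 = 0.30841 W/m².
Set 4.84 ln(C/298) = 0.30841: ln(C/298) = 0.30841/4.84 = 0.06372, so C = 298 × e^0.06372 = 298 × 1.06579 = 317.61 ppm.

C ≈ 318 ppm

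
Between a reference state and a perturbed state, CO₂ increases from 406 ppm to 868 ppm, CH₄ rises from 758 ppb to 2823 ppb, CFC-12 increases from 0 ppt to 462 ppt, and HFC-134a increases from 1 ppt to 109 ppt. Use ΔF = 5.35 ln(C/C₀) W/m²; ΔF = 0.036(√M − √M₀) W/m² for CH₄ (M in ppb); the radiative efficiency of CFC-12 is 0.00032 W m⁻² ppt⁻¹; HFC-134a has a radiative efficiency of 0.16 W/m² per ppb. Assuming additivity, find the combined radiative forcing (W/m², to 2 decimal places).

ΔF = 5.15 W/m²

CO₂: 5.35 × ln(868/406) = 5.35 × ln(2.13793) = 5.35 × 0.75984 = 4.0651 W/m².
CH₄: 0.036 × (√2823 − √758) = 0.036 × (53.1319 − 27.5318) = 0.036 × 25.6001 = 0.9216 W/m².
CFC-12: ΔF = 0.00032 × (462 − 0) = 0.00032 × 462 = 0.1478 W/m².
HFC-134a: Δ = 109 − 1 = 108 ppt = 0.108 ppb; ΔF = 0.16 × 0.108 = 0.0173 W/m².
Total ΔF = 4.0651 + 0.9216 + 0.1478 + 0.0173 = 5.1518 W/m².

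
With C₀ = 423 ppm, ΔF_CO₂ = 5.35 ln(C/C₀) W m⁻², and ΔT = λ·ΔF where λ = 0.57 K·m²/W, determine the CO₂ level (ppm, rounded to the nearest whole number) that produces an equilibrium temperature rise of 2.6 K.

C ≈ 992 ppm

Required forcing: ΔF = ΔT/λ = 2.6/0.57 = 4.5614 W/m².
Then ln(C/423) = ΔF/5.35 = 4.5614/5.35 = 0.85260.
So C = 423 × e^0.85260 = 423 × 2.34574 = 992.25 ppm.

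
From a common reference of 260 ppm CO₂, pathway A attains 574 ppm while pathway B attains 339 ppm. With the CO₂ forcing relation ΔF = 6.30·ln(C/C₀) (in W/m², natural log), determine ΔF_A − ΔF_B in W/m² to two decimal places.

ΔF_A − ΔF_B = 3.32 W/m²

ΔF_A = 6.30 ln(574/260) = 6.30 × 0.79195 = 4.9893 W/m².
ΔF_B = 6.30 ln(339/260) = 6.30 × 0.26532 = 1.6715 W/m².
Difference: 4.9893 − 1.6715 = 3.3178 W/m².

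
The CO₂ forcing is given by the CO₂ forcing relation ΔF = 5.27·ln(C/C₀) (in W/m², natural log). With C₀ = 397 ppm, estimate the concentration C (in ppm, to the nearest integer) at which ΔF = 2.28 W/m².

C ≈ 612 ppm

Set 5.27 ln(C/397) = 2.28, so ln(C/397) = 2.28/5.27 = 0.43264.
Then C/397 = e^0.43264 = 1.54132, giving C = 397 × 1.54132 = 611.90 ppm.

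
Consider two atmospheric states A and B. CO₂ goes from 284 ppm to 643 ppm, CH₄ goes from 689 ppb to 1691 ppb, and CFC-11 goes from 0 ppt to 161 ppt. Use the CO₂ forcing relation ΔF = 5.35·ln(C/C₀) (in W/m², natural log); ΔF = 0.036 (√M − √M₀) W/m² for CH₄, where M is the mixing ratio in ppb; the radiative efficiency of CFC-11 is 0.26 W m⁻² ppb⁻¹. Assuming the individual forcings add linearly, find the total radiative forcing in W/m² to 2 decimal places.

CO₂: 5.35 × ln(643/284) = 5.35 × ln(2.26408) = 5.35 × 0.81717 = 4.3719 W/m².
CH₄: 0.036 × (√1691 − √689) = 0.036 × (41.1218 − 26.2488) = 0.036 × 14.8730 = 0.5354 W/m².
CFC-11: Δ = 161 − 0 = 161 ppt = 0.161 ppb; ΔF = 0.26 × 0.161 = 0.0419 W/m².
Total ΔF = 4.3719 + 0.5354 + 0.0419 = 4.9492 W/m².

ΔF = 4.95 W/m²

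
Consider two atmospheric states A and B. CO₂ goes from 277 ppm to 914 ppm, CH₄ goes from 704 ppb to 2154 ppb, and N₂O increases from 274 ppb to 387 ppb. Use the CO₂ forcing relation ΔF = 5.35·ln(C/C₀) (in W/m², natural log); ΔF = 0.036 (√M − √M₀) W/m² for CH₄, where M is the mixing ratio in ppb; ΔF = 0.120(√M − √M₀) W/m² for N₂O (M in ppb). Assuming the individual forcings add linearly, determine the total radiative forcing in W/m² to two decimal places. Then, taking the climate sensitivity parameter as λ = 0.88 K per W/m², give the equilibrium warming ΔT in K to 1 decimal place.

ΔF = 7.48 W/m²; ΔT = 6.6 K

CO₂: 5.35 × ln(914/277) = 5.35 × ln(3.29964) = 5.35 × 1.19381 = 6.3869 W/m².
CH₄: 0.036 × (√2154 − √704) = 0.036 × (46.4112 − 26.5330) = 0.036 × 19.8782 = 0.7156 W/m².
N₂O: 0.120 × (√387 − √274) = 0.120 × (19.6723 − 16.5529) = 0.120 × 3.1194 = 0.3743 W/m².
Total ΔF = 6.3869 + 0.7156 + 0.3743 = 7.4768 W/m².
ΔT = λ ΔF = 0.88 × 7.48 = 6.5824 K.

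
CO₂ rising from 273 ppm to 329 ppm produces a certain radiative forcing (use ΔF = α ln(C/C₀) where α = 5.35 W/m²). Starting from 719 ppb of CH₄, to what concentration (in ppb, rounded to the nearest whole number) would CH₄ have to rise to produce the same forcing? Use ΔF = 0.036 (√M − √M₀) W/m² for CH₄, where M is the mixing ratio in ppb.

M ≈ 2975 ppb

CO₂ forcing: 5.35 × ln(329/273) = 5.35 × 0.186586 = 0.99824 W/m².
Set 0.036(√M − √719) = 0.99824: √M = 0.99824/0.036 + √719 = 27.7289 + 26.8142 = 54.5431.
M = (54.5431)² = 2974.95 ppb.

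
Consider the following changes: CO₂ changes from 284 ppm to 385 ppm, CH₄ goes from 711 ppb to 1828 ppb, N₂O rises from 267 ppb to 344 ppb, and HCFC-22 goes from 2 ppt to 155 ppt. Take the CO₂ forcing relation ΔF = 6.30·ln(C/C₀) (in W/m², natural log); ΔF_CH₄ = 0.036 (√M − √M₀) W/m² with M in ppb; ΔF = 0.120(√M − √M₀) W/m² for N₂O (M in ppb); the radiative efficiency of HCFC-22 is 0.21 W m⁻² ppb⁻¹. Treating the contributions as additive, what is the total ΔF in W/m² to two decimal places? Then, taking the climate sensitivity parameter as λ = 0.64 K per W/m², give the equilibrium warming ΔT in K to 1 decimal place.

CO₂: 6.30 × ln(385/284) = 6.30 × ln(1.35563) = 6.30 × 0.30427 = 1.9169 W/m².
CH₄: 0.036 × (√1828 − √711) = 0.036 × (42.7551 − 26.6646) = 0.036 × 16.0905 = 0.5793 W/m².
N₂O: 0.120 × (√344 − √267) = 0.120 × (18.5472 − 16.3401) = 0.120 × 2.2071 = 0.2649 W/m².
HCFC-22: Δ = 155 − 2 = 153 ppt = 0.153 ppb; ΔF = 0.21 × 0.153 = 0.0321 W/m².
Total ΔF = 1.9169 + 0.5793 + 0.2649 + 0.0321 = 2.7932 W/m².
ΔT = λ ΔF = 0.64 × 2.79 = 1.7856 K.

ΔF = 2.79 W/m²; ΔT = 1.8 K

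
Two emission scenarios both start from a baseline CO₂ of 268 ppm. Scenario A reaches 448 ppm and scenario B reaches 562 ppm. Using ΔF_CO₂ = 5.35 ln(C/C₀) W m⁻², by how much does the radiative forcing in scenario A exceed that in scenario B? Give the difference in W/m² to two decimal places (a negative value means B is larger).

ΔF_A = 5.35 ln(448/268) = 5.35 × 0.51381 = 2.7489 W/m².
ΔF_B = 5.35 ln(562/268) = 5.35 × 0.74051 = 3.9617 W/m².
Difference: 2.7489 − 3.9617 = -1.2128 W/m².

ΔF_A − ΔF_B = -1.21 W/m²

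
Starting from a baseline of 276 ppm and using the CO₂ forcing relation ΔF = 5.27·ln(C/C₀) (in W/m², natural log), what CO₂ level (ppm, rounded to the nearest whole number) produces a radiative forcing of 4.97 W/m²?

C ≈ 709 ppm

Set 5.27 ln(C/276) = 4.97, so ln(C/276) = 4.97/5.27 = 0.94307.
Then C/276 = e^0.94307 = 2.56785, giving C = 276 × 2.56785 = 708.73 ppm.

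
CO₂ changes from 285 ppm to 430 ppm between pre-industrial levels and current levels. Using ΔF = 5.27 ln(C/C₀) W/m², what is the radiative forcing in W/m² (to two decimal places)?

ΔF = 2.17 W/m²

CO₂: 5.27 × ln(430/285) = 5.27 × ln(1.50877) = 5.27 × 0.41129 = 2.1675 W/m².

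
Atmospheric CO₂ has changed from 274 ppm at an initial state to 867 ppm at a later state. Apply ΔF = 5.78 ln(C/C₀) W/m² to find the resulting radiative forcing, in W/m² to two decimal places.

ΔF = 6.66 W/m²

CO₂: 5.78 × ln(867/274) = 5.78 × ln(3.16423) = 5.78 × 1.15191 = 6.6580 W/m².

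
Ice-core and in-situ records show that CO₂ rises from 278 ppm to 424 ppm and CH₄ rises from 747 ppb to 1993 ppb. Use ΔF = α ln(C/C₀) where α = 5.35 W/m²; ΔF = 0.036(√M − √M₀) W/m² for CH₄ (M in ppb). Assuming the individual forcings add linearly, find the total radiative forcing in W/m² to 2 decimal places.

ΔF = 2.88 W/m²

CO₂: 5.35 × ln(424/278) = 5.35 × ln(1.52518) = 5.35 × 0.42211 = 2.2583 W/m².
CH₄: 0.036 × (√1993 − √747) = 0.036 × (44.6430 − 27.3313) = 0.036 × 17.3117 = 0.6232 W/m².
Total ΔF = 2.2583 + 0.6232 = 2.8815 W/m².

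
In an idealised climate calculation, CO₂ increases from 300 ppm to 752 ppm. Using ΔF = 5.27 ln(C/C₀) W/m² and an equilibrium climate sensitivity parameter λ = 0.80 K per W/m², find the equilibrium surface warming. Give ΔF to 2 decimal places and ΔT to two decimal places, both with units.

ΔF = 4.84 W/m²; ΔT = 3.87 K

CO₂: 5.27 × ln(752/300) = 5.27 × ln(2.50667) = 5.27 × 0.91896 = 4.8429 W/m².
ΔT = λ ΔF = 0.80 × 4.84 = 3.8720 K.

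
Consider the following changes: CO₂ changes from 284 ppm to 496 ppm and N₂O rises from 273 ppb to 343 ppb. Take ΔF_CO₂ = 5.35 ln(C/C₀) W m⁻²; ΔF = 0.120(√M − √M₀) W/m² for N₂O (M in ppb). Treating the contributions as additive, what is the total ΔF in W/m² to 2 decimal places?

CO₂: 5.35 × ln(496/284) = 5.35 × ln(1.74648) = 5.35 × 0.55760 = 2.9832 W/m².
N₂O: 0.120 × (√343 − √273) = 0.120 × (18.5203 − 16.5227) = 0.120 × 1.9976 = 0.2397 W/m².
Total ΔF = 2.9832 + 0.2397 = 3.2229 W/m².

ΔF = 3.22 W/m²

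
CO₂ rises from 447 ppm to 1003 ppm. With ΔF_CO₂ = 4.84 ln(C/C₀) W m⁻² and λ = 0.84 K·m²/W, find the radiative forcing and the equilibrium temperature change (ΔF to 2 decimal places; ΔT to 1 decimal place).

CO₂: 4.84 × ln(1003/447) = 4.84 × ln(2.24385) = 4.84 × 0.80819 = 3.9116 W/m².
ΔT = λ ΔF = 0.84 × 3.91 = 3.2844 K.

ΔF = 3.91 W/m²; ΔT = 3.3 K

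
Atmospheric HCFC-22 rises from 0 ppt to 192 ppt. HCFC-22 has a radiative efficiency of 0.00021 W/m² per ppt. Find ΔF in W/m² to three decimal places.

HCFC-22: ΔF = 0.00021 × (192 − 0) = 0.00021 × 192 = 0.0403 W/m².

ΔF = 0.040 W/m²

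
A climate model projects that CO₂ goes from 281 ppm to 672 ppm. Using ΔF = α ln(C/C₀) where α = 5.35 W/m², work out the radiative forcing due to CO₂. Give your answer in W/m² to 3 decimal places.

CO₂ absorption bands are partially saturated, so forcing scales with the logarithm of the concentration ratio.
CO₂: 5.35 × ln(672/281) = 5.35 × ln(2.39146) = 5.35 × 0.87190 = 4.6647 W/m².

ΔF = 4.665 W/m²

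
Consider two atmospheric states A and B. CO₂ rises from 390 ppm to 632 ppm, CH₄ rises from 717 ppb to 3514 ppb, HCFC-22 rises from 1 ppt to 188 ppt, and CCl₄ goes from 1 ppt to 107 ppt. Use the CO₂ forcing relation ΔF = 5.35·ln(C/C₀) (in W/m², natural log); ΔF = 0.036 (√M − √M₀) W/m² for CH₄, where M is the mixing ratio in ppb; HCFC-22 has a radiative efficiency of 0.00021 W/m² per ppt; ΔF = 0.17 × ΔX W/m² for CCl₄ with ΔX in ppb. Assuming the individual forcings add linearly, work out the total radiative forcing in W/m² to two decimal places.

CO₂: 5.35 × ln(632/390) = 5.35 × ln(1.62051) = 5.35 × 0.48274 = 2.5827 W/m².
CH₄: 0.036 × (√3514 − √717) = 0.036 × (59.2790 − 26.7769) = 0.036 × 32.5021 = 1.1701 W/m².
HCFC-22: ΔF = 0.00021 × (188 − 1) = 0.00021 × 187 = 0.0393 W/m².
CCl₄: Δ = 107 − 1 = 106 ppt = 0.106 ppb; ΔF = 0.17 × 0.106 = 0.0180 W/m².
Total ΔF = 2.5827 + 1.1701 + 0.0393 + 0.0180 = 3.8101 W/m².

ΔF = 3.81 W/m²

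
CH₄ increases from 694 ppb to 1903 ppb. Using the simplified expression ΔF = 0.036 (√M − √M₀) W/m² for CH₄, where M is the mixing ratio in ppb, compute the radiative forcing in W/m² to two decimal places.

ΔF = 0.62 W/m²

CH₄: 0.036 × (√1903 − √694) = 0.036 × (43.6234 − 26.3439) = 0.036 × 17.2795 = 0.6221 W/m².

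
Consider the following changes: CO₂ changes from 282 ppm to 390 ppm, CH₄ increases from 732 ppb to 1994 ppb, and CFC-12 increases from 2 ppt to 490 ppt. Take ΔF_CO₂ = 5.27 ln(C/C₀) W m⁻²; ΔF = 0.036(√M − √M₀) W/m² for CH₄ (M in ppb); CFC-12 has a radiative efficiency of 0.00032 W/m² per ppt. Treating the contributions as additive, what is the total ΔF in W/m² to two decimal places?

ΔF = 2.50 W/m²

CO₂: 5.27 × ln(390/282) = 5.27 × ln(1.38298) = 5.27 × 0.32424 = 1.7087 W/m².
CH₄: 0.036 × (√1994 − √732) = 0.036 × (44.6542 − 27.0555) = 0.036 × 17.5987 = 0.6336 W/m².
CFC-12: ΔF = 0.00032 × (490 − 2) = 0.00032 × 488 = 0.1562 W/m².
Total ΔF = 1.7087 + 0.6336 + 0.1562 = 2.4985 W/m².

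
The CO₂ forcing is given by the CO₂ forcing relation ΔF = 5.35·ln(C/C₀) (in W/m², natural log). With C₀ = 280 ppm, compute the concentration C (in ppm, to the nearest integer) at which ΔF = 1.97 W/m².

C ≈ 405 ppm

Set 5.35 ln(C/280) = 1.97, so ln(C/280) = 1.97/5.35 = 0.36822.
Then C/280 = e^0.36822 = 1.44516, giving C = 280 × 1.44516 = 404.64 ppm.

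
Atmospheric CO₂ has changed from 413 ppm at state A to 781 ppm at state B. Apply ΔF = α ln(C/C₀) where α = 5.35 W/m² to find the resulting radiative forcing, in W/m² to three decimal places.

CO₂: 5.35 × ln(781/413) = 5.35 × ln(1.89104) = 5.35 × 0.63713 = 3.4086 W/m².

ΔF = 3.409 W/m²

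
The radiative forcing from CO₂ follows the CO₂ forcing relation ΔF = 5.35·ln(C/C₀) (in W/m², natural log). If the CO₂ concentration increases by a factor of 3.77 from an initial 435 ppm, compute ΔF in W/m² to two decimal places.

Because the forcing depends only on the ratio C/C₀, the initial concentration does not enter.
ΔF = 5.35 × ln(3.77) = 5.35 × 1.32708 = 7.0999 W/m².

ΔF = 7.10 W/m²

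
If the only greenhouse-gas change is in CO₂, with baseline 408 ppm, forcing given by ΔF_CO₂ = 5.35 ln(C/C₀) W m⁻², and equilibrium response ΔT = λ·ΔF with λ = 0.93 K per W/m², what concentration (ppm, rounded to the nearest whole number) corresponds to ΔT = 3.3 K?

Required forcing: ΔF = ΔT/λ = 3.3/0.93 = 3.5484 W/m².
Then ln(C/408) = ΔF/5.35 = 3.5484/5.35 = 0.66325.
So C = 408 × e^0.66325 = 408 × 1.94109 = 791.96 ppm.

C ≈ 792 ppm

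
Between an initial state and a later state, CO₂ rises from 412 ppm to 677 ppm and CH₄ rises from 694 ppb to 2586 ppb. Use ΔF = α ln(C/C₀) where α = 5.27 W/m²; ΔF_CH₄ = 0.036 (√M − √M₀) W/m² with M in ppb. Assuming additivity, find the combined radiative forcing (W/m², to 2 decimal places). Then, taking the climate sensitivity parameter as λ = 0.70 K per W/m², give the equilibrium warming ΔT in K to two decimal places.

CO₂: 5.27 × ln(677/412) = 5.27 × ln(1.64320) = 5.27 × 0.49665 = 2.6173 W/m².
CH₄: 0.036 × (√2586 − √694) = 0.036 × (50.8527 − 26.3439) = 0.036 × 24.5088 = 0.8823 W/m².
Total ΔF = 2.6173 + 0.8823 = 3.4996 W/m².
ΔT = λ ΔF = 0.70 × 3.50 = 2.4500 K.

ΔF = 3.50 W/m²; ΔT = 2.45 K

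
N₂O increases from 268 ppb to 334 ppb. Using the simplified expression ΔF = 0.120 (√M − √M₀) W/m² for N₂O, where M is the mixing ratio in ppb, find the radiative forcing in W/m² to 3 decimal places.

N₂O: 0.120 × (√334 − √268) = 0.120 × (18.2757 − 16.3707) = 0.120 × 1.9050 = 0.2286 W/m².

ΔF = 0.229 W/m²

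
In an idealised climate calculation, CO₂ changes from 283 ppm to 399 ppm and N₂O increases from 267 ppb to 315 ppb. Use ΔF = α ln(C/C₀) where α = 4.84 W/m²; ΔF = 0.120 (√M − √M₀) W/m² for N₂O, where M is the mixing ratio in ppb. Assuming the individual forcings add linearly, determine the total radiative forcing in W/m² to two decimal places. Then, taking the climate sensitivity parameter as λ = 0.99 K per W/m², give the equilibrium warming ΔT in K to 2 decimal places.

CO₂: 4.84 × ln(399/283) = 4.84 × ln(1.40989) = 4.84 × 0.34351 = 1.6626 W/m².
N₂O: 0.120 × (√315 − √267) = 0.120 × (17.7482 − 16.3401) = 0.120 × 1.4081 = 0.1690 W/m².
Total ΔF = 1.6626 + 0.1690 = 1.8316 W/m².
ΔT = λ ΔF = 0.99 × 1.83 = 1.8117 K.

ΔF = 1.83 W/m²; ΔT = 1.81 K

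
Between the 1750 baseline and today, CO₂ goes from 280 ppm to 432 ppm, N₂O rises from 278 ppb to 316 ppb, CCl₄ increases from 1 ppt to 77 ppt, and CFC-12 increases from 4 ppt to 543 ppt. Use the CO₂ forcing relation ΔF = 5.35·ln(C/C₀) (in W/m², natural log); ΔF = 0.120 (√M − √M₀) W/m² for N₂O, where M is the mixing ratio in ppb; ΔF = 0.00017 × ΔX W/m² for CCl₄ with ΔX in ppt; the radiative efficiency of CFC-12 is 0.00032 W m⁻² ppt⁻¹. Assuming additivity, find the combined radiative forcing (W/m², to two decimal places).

CO₂: 5.35 × ln(432/280) = 5.35 × ln(1.54286) = 5.35 × 0.43364 = 2.3200 W/m².
N₂O: 0.120 × (√316 − √278) = 0.120 × (17.7764 − 16.6733) = 0.120 × 1.1031 = 0.1324 W/m².
CCl₄: ΔF = 0.00017 × (77 − 1) = 0.00017 × 76 = 0.0129 W/m².
CFC-12: ΔF = 0.00032 × (543 − 4) = 0.00032 × 539 = 0.1725 W/m².
Total ΔF = 2.3200 + 0.1324 + 0.0129 + 0.1725 = 2.6378 W/m².

ΔF = 2.64 W/m²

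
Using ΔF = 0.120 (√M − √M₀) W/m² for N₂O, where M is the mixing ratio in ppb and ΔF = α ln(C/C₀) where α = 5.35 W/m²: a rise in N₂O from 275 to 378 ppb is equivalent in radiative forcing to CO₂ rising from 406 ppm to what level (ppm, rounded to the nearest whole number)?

C ≈ 433 ppm

N₂O forcing: 0.120 × (√378 − √275) = 0.120 × (19.4422 − 16.5831) = 0.120 × 2.8591 = 0.34309 W/m².
Set 5.35 ln(C/406) = 0.34309: ln(C/406) = 0.34309/5.35 = 0.06413, so C = 406 × e^0.06413 = 406 × 1.06623 = 432.89 ppm.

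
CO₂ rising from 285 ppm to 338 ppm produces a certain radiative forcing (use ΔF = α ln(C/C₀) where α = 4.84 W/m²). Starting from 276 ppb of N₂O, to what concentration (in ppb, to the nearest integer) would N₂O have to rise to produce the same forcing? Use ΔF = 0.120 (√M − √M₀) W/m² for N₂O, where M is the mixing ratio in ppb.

CO₂ forcing: 4.84 × ln(338/285) = 4.84 × 0.170557 = 0.82550 W/m².
Set 0.120(√M − √276) = 0.82550: √M = 0.82550/0.120 + √276 = 6.8792 + 16.6132 = 23.4924.
M = (23.4924)² = 551.89 ppb.

M ≈ 552 ppb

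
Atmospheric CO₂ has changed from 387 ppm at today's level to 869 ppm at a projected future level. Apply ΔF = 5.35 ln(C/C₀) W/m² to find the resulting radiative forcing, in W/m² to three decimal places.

CO₂ absorption bands are partially saturated, so forcing scales with the logarithm of the concentration ratio.
CO₂: 5.35 × ln(869/387) = 5.35 × ln(2.24548) = 5.35 × 0.80892 = 4.3277 W/m².

ΔF = 4.328 W/m²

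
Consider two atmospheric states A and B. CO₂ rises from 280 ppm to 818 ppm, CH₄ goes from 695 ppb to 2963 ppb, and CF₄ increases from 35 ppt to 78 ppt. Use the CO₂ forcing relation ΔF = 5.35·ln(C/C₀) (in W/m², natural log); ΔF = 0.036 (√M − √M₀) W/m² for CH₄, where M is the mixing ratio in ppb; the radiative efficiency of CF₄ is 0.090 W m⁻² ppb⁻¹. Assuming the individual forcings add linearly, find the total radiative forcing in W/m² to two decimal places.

ΔF = 6.75 W/m²

CO₂: 5.35 × ln(818/280) = 5.35 × ln(2.92143) = 5.35 × 1.07207 = 5.7356 W/m².
CH₄: 0.036 × (√2963 − √695) = 0.036 × (54.4334 − 26.3629) = 0.036 × 28.0705 = 1.0105 W/m².
CF₄: Δ = 78 − 35 = 43 ppt = 0.043 ppb; ΔF = 0.090 × 0.043 = 0.0039 W/m².
Total ΔF = 5.7356 + 1.0105 + 0.0039 = 6.7500 W/m².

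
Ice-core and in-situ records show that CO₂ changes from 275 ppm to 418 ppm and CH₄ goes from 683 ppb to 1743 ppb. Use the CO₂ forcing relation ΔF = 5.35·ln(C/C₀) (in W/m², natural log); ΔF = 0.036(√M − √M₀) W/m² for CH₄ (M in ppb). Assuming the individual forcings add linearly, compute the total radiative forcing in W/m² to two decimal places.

CO₂: 5.35 × ln(418/275) = 5.35 × ln(1.52000) = 5.35 × 0.41871 = 2.2401 W/m².
CH₄: 0.036 × (√1743 − √683) = 0.036 × (41.7493 − 26.1343) = 0.036 × 15.6150 = 0.5621 W/m².
Total ΔF = 2.2401 + 0.5621 = 2.8022 W/m².

ΔF = 2.80 W/m²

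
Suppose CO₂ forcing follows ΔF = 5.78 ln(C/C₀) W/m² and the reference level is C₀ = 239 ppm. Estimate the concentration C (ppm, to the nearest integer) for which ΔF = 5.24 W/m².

Set 5.78 ln(C/239) = 5.24, so ln(C/239) = 5.24/5.78 = 0.90657.
Then C/239 = e^0.90657 = 2.47582, giving C = 239 × 2.47582 = 591.72 ppm.

C ≈ 592 ppm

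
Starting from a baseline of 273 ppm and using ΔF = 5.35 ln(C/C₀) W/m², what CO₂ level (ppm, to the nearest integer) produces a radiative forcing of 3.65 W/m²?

C ≈ 540 ppm

Set 5.35 ln(C/273) = 3.65, so ln(C/273) = 3.65/5.35 = 0.68224.
Then C/273 = e^0.68224 = 1.97830, giving C = 273 × 1.97830 = 540.08 ppm.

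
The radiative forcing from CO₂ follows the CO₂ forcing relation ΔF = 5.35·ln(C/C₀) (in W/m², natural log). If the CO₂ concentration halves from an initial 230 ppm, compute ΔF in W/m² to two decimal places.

ΔF = 5.35 × ln(0.5) = 5.35 × -0.69315 = -3.7084 W/m².

ΔF = -3.71 W/m²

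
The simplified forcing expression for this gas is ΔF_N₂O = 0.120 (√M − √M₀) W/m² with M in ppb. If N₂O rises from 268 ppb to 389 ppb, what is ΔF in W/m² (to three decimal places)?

N₂O: 0.120 × (√389 − √268) = 0.120 × (19.7231 − 16.3707) = 0.120 × 3.3524 = 0.4023 W/m².

ΔF = 0.402 W/m²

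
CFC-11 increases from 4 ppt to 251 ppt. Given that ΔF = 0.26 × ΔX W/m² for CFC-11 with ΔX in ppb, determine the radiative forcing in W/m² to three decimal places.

CFC-11: Δ = 251 − 4 = 247 ppt = 0.247 ppb; ΔF = 0.26 × 0.247 = 0.0642 W/m².

ΔF = 0.064 W/m²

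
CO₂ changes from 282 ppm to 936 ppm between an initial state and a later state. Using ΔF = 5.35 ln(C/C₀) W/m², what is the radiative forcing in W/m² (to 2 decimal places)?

CO₂: 5.35 × ln(936/282) = 5.35 × ln(3.31915) = 5.35 × 1.19971 = 6.4184 W/m².

ΔF = 6.42 W/m²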